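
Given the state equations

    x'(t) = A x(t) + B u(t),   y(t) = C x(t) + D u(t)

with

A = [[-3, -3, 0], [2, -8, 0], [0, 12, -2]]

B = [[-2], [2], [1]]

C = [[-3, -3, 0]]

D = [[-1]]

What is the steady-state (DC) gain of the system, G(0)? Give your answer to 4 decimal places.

1.0000

G(0) = C(-A)^{-1}B + D = -C A^{-1} B + D.
det A = -60, so A^{-1} = (1/-60)·adj(A) = [[-4/15, 1/10, 0], [-1/15, -1/10, 0], [-2/5, -3/5, -1/2]]
A^{-1} B = [11/15, -1/15, -9/10]^T
C A^{-1} B = -2
G(0) = D - C A^{-1} B = -1 - (-2) = 1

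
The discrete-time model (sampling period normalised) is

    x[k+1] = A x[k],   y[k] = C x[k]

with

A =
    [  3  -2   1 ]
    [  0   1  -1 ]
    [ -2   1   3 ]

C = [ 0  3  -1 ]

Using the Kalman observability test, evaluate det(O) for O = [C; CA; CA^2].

CA = [[2, 2, -6]]
CA^2 = [[18, -8, -18]]
Observability matrix O = [C; CA; CA^2] = [[0, 3, -1], [2, 2, -6], [18, -8, -18]]
Expanding along the first row, det(O) = 0·(2·(-18) - (-6)·(-8)) - 3·(2·(-18) - (-6)·18) + (-1)·(2·(-8) - 2·18) = 0·(-84) - 3·72 + (-1)·(-52) = -164
Since det(O) ≠ 0, rank(O) = 3 and the system is completely observable.

-164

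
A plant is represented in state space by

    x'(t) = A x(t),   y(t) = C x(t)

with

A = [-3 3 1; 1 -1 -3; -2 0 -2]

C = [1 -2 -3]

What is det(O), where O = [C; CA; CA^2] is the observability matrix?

CA = [[1, 5, 13]]
CA^2 = [[-24, -2, -40]]
Observability matrix O = [C; CA; CA^2] = [[1, -2, -3], [1, 5, 13], [-24, -2, -40]]
Expanding along the first row, det(O) = 1·(5·(-40) - 13·(-2)) - (-2)·(1·(-40) - 13·(-24)) + (-3)·(1·(-2) - 5·(-24)) = 1·(-174) - (-2)·272 + (-3)·118 = 16
Since det(O) ≠ 0, rank(O) = 3 and the system is completely observable.

16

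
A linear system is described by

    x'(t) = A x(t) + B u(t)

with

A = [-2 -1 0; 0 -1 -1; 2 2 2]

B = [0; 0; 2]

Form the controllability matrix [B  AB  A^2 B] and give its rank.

AB = [[0], [-2], [4]]
A^2B = [[2], [-2], [4]]
Controllability matrix C = [B  AB  A^2B] = [[0, 0, 2], [0, -2, -2], [2, 4, 4]]
det(C) = 0·((-2)·4 - (-2)·4) - 0·(0·4 - (-2)·2) + 2·(0·4 - (-2)·2) = 0·0 - 0·4 + 2·4 = 8 ≠ 0, so rank(C) = 3.
rank(C) = 3 = n, so the pair (A, B) is completely controllable.

3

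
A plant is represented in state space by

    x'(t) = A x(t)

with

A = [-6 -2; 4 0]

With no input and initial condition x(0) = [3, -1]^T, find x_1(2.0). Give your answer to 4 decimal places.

det(sI - A) = s^2 - (tr A)s + det A, with tr A = (-6) + 0 = -6 and det A = (-6)·0 - (-2)·4 = 0 - (-8) = 8.
So p(s) = det(sI - A) = s^2 + 6s + 8.
Factor s^2 + 6s + 8: two numbers with sum -6 and product 8 are -2 and -4, so s^2 + 6s + 8 = (s + 2)(s + 4).
Hence p(s) = (s + 2) (s + 4), with roots -4, -2.
The eigenvalues -4, -2 are distinct and real, so A is diagonalisable and x(t) = e^{At} x(0) = V diag(e^{λ_i t}) V^{-1} x(0), where the columns of V are the eigenvectors.
λ = -4: A - (-4)I = [[-2, -2], [4, 4]]. Row 1 gives (-2)·v1 + (-2)·v2 = 0, so take v_1 = [1, -1]^T.
λ = -2: A - (-2)I = [[-4, -2], [4, 2]]. Row 1 gives (-4)·v1 + (-2)·v2 = 0, so take v_2 = [1, -2]^T.
V = [v_1 v_2] = [[1, 1], [-1, -2]] has det V = -1, so V^{-1} = adj(V)/det V = [[2, 1], [-1, -1]].
Modal coordinates z(0) = V^{-1} x(0): 2·3 + 1·(-1) = 5; (-1)·3 + (-1)·(-1) = -2; so z(0) = [5, -2]^T.
x_1(t) = Σ_i (v_i)_1 · z_i(0) · e^{λ_i t} (row 1 of V times the modal terms).
x_1(2.0) = 1·5·e^{-4·2.0} + 1·(-2)·e^{-2·2.0} = 5·0.000335 + (-2)·0.018316 = -0.0350.

-0.0350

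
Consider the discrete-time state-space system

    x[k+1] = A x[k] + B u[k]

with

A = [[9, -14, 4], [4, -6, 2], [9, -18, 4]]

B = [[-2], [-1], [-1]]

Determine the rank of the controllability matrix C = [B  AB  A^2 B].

AB = [[-8], [-4], [-4]]
A^2B = [[-32], [-16], [-16]]
Controllability matrix C = [B  AB  A^2B] = [[-2, -8, -32], [-1, -4, -16], [-1, -4, -16]]
Every column of C is a scalar multiple of column 1 = [-2, -1, -1] (multipliers 1, 4, 16), so the columns span a one-dimensional space.
C ≠ 0, hence rank(C) = 1.
rank(C) = 1 < n = 3, so the pair (A, B) is not completely controllable.

1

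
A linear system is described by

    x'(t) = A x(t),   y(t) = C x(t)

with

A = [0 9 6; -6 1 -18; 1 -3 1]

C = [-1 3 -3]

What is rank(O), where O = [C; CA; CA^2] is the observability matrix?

2

CA = [[-21, 3, -63]]
CA^2 = [[-81, 3, -243]]
Observability matrix O = [C; CA; CA^2] = [[-1, 3, -3], [-21, 3, -63], [-81, 3, -243]]
The columns c1, c2, c3 of O are linearly dependent: -3·c1 + c3 = 0 (check each entry), so rank(O) ≤ 2.
The 2×2 minor from rows 1, 2, columns 1, 2 is (-1)·3 - 3·(-21) = -3 - (-63) = 60 ≠ 0, so rank(O) = 2.
rank(O) = 2 < n = 3, so the pair (A, C) is not completely observable.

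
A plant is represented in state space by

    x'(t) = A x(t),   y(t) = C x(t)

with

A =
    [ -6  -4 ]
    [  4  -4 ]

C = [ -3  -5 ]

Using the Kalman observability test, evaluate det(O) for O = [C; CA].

CA = [[-2, 32]]
Observability matrix O = [C; CA] = [[-3, -5], [-2, 32]]
det(O) = (-3)·32 - (-5)·(-2) = -96 - 10 = -106
Since det(O) ≠ 0, rank(O) = 2 and the system is completely observable.

-106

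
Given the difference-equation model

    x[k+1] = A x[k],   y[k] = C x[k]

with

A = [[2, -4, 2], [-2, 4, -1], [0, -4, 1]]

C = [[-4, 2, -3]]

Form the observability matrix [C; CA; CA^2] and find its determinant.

CA = [[-12, 36, -13]]
CA^2 = [[-96, 244, -73]]
Observability matrix O = [C; CA; CA^2] = [[-4, 2, -3], [-12, 36, -13], [-96, 244, -73]]
Expanding along the first row, det(O) = (-4)·(36·(-73) - (-13)·244) - 2·((-12)·(-73) - (-13)·(-96)) + (-3)·((-12)·244 - 36·(-96)) = (-4)·544 - 2·(-372) + (-3)·528 = -3016
Since det(O) ≠ 0, rank(O) = 3 and the system is completely observable.

-3016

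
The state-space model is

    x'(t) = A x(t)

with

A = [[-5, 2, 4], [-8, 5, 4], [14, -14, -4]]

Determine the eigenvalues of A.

det(sI - A) = s^3 - (tr A)s^2 + (M11 + M22 + M33)s - det A, where Mii is the 2×2 principal minor of A obtained by deleting row i and column i.
tr A = (-5) + 5 + (-4) = -4; M11 = 5·(-4) - 4·(-14) = -20 - (-56) = 36; M22 = (-5)·(-4) - 4·14 = 20 - 56 = -36; M33 = (-5)·5 - 2·(-8) = -25 - (-16) = -9; sum of minors = -9.
det A = (-5)·(5·(-4) - 4·(-14)) - 2·((-8)·(-4) - 4·14) + 4·((-8)·(-14) - 5·14) = (-5)·36 - 2·(-24) + 4·42 = 36.
So p(s) = det(sI - A) = s^3 + 4s^2 - 9s - 36.
Rational-root test: any integer root divides -36. Testing small divisors, s = -3 works: p(-3) = -27 + 36 + 27 + (-36) = 0, so (s + 3) is a factor.
Dividing, p(s) = (s + 3)(s^2 + s - 12).
Factor s^2 + s - 12: two numbers with sum -1 and product -12 are 3 and -4, so s^2 + s - 12 = (s - 3)(s + 4).
Hence p(s) = (s - 3) (s + 3) (s + 4), with roots -4, -3, 3.
At least one eigenvalue has non-negative real part, so the system is not asymptotically stable.

-4, -3, 3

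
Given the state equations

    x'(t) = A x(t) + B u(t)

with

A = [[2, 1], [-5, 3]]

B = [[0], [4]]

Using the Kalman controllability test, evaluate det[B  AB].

AB = [[4], [12]]
Controllability matrix C = [B  AB] = [[0, 4], [4, 12]]
det(C) = 0·12 - 4·4 = 0 - 16 = -16
Since det(C) ≠ 0, rank(C) = 2 and the system is completely controllable.

-16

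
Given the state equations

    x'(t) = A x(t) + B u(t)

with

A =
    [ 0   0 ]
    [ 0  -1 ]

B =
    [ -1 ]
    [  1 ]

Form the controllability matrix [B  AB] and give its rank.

AB = [[0], [-1]]
Controllability matrix C = [B  AB] = [[-1, 0], [1, -1]]
det(C) = (-1)·(-1) - 0·1 = 1 - 0 = 1 ≠ 0, so rank(C) = 2.
rank(C) = 2 = n, so the pair (A, B) is completely controllable.

2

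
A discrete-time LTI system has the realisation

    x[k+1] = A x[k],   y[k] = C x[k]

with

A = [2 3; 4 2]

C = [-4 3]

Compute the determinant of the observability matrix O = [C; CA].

CA = [[4, -6]]
Observability matrix O = [C; CA] = [[-4, 3], [4, -6]]
det(O) = (-4)·(-6) - 3·4 = 24 - 12 = 12
Since det(O) ≠ 0, rank(O) = 2 and the system is completely observable.

12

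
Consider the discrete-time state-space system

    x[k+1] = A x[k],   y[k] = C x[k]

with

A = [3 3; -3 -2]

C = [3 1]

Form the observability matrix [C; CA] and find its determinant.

15

CA = [[6, 7]]
Observability matrix O = [C; CA] = [[3, 1], [6, 7]]
det(O) = 3·7 - 1·6 = 21 - 6 = 15
Since det(O) ≠ 0, rank(O) = 2 and the system is completely observable.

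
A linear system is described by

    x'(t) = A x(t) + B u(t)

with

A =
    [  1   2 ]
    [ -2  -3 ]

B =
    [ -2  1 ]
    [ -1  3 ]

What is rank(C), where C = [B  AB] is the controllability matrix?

AB = [[-4, 7], [7, -11]]
Controllability matrix C = [B  AB] = [[-2, 1, -4, 7], [-1, 3, 7, -11]]
Take the 2×2 submatrix of C formed by columns 1, 2: [[-2, 1], [-1, 3]]. Its determinant is (-2)·3 - 1·(-1) = -6 - (-1) = -5 ≠ 0.
So rank(C) ≥ 2; since C has 2 rows, rank(C) = 2.
rank(C) = 2 = n, so the pair (A, B) is completely controllable.

2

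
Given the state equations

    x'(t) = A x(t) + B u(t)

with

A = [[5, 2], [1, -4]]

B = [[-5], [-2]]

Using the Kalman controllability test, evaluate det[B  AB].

-73

AB = [[-29], [3]]
Controllability matrix C = [B  AB] = [[-5, -29], [-2, 3]]
det(C) = (-5)·3 - (-29)·(-2) = -15 - 58 = -73
Since det(C) ≠ 0, rank(C) = 2 and the system is completely controllable.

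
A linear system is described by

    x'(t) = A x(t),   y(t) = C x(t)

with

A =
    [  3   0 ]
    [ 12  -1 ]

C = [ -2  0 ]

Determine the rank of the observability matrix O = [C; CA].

1

CA = [[-6, 0]]
Observability matrix O = [C; CA] = [[-2, 0], [-6, 0]]
Every row of O is a scalar multiple of row 1 = [-2, 0] (multipliers 1, 3), so the rows span a one-dimensional space.
O ≠ 0, hence rank(O) = 1.
rank(O) = 1 < n = 2, so the pair (A, C) is not completely observable.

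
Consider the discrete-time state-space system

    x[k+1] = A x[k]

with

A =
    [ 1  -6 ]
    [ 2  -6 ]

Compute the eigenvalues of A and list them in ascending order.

-3, -2

det(zI - A) = z^2 - (tr A)z + det A, with tr A = 1 + (-6) = -5 and det A = 1·(-6) - (-6)·2 = -6 - (-12) = 6.
So p(z) = det(zI - A) = z^2 + 5z + 6.
Factor z^2 + 5z + 6: two numbers with sum -5 and product 6 are -2 and -3, so z^2 + 5z + 6 = (z + 2)(z + 3).
Hence p(z) = (z + 2) (z + 3), with roots -3, -2.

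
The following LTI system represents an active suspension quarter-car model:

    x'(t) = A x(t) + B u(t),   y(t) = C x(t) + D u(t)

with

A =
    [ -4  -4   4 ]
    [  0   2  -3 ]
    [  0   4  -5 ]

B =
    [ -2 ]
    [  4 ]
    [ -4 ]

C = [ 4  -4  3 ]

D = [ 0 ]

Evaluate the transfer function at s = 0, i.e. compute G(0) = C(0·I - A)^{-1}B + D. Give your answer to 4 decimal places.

G(0) = C(-A)^{-1}B + D = -C A^{-1} B + D.
det A = -8, so A^{-1} = (1/-8)·adj(A) = [[-1/4, 1/2, -1/2], [0, -5/2, 3/2], [0, -2, 1]]
A^{-1} B = [9/2, -16, -12]^T
C A^{-1} B = 46
G(0) = D - C A^{-1} B = 0 - (46) = -46

-46.0000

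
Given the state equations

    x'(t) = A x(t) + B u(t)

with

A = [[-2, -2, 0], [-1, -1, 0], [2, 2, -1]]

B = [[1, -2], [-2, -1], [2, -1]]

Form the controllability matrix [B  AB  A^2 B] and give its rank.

3

AB = [[2, 6], [1, 3], [-4, -5]]
A^2B = [[-6, -18], [-3, -9], [10, 23]]
Controllability matrix C = [B  AB  A^2B] = [[1, -2, 2, 6, -6, -18], [-2, -1, 1, 3, -3, -9], [2, -1, -4, -5, 10, 23]]
Take the 3×3 submatrix of C formed by columns 1, 2, 3: [[1, -2, 2], [-2, -1, 1], [2, -1, -4]]. Its determinant is 1·((-1)·(-4) - 1·(-1)) - (-2)·((-2)·(-4) - 1·2) + 2·((-2)·(-1) - (-1)·2) = 1·5 - (-2)·6 + 2·4 = 25 ≠ 0.
So rank(C) ≥ 3; since C has 3 rows, rank(C) = 3.
rank(C) = 3 = n, so the pair (A, B) is completely controllable.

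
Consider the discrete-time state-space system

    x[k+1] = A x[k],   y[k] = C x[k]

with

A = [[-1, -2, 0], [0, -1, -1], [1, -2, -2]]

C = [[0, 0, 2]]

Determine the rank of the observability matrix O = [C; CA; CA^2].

CA = [[2, -4, -4]]
CA^2 = [[-6, 8, 12]]
Observability matrix O = [C; CA; CA^2] = [[0, 0, 2], [2, -4, -4], [-6, 8, 12]]
det(O) = 0·((-4)·12 - (-4)·8) - 0·(2·12 - (-4)·(-6)) + 2·(2·8 - (-4)·(-6)) = 0·(-16) - 0·0 + 2·(-8) = -16 ≠ 0, so rank(O) = 3.
rank(O) = 3 = n, so the pair (A, C) is completely observable.

3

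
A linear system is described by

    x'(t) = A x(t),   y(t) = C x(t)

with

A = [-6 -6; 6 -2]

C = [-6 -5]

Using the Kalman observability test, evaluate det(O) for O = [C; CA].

CA = [[6, 46]]
Observability matrix O = [C; CA] = [[-6, -5], [6, 46]]
det(O) = (-6)·46 - (-5)·6 = -276 - (-30) = -246
Since det(O) ≠ 0, rank(O) = 2 and the system is completely observable.

-246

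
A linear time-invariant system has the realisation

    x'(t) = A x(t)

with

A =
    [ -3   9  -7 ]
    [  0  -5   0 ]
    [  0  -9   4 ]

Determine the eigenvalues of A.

-5, -3, 4

det(sI - A) = s^3 - (tr A)s^2 + (M11 + M22 + M33)s - det A, where Mii is the 2×2 principal minor of A obtained by deleting row i and column i.
tr A = (-3) + (-5) + 4 = -4; M11 = (-5)·4 - 0·(-9) = -20 - 0 = -20; M22 = (-3)·4 - (-7)·0 = -12 - 0 = -12; M33 = (-3)·(-5) - 9·0 = 15 - 0 = 15; sum of minors = -17.
det A = (-3)·((-5)·4 - 0·(-9)) - 9·(0·4 - 0·0) + (-7)·(0·(-9) - (-5)·0) = (-3)·(-20) - 9·0 + (-7)·0 = 60.
So p(s) = det(sI - A) = s^3 + 4s^2 - 17s - 60.
Rational-root test: any integer root divides -60. Testing small divisors, s = -3 works: p(-3) = -27 + 36 + 51 + (-60) = 0, so (s + 3) is a factor.
Dividing, p(s) = (s + 3)(s^2 + s - 20).
Factor s^2 + s - 20: two numbers with sum -1 and product -20 are 4 and -5, so s^2 + s - 20 = (s - 4)(s + 5).
Hence p(s) = (s - 4) (s + 3) (s + 5), with roots -5, -3, 4.
At least one eigenvalue has non-negative real part, so the system is not asymptotically stable.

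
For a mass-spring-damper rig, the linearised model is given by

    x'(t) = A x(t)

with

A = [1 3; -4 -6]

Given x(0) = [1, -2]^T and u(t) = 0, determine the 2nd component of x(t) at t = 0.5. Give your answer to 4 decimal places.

det(sI - A) = s^2 - (tr A)s + det A, with tr A = 1 + (-6) = -5 and det A = 1·(-6) - 3·(-4) = -6 - (-12) = 6.
So p(s) = det(sI - A) = s^2 + 5s + 6.
Factor s^2 + 5s + 6: two numbers with sum -5 and product 6 are -2 and -3, so s^2 + 5s + 6 = (s + 2)(s + 3).
Hence p(s) = (s + 2) (s + 3), with roots -3, -2.
The eigenvalues -3, -2 are distinct and real, so A is diagonalisable and x(t) = e^{At} x(0) = V diag(e^{λ_i t}) V^{-1} x(0), where the columns of V are the eigenvectors.
λ = -3: A - (-3)I = [[4, 3], [-4, -3]]. Row 1 gives 4·v1 + 3·v2 = 0, so take v_1 = [-3, 4]^T.
λ = -2: A - (-2)I = [[3, 3], [-4, -4]]. Row 1 gives 3·v1 + 3·v2 = 0, so take v_2 = [1, -1]^T.
V = [v_1 v_2] = [[-3, 1], [4, -1]] has det V = -1, so V^{-1} = adj(V)/det V = [[1, 1], [4, 3]].
Modal coordinates z(0) = V^{-1} x(0): 1·1 + 1·(-2) = -1; 4·1 + 3·(-2) = -2; so z(0) = [-1, -2]^T.
x_2(t) = Σ_i (v_i)_2 · z_i(0) · e^{λ_i t} (row 2 of V times the modal terms).
x_2(0.5) = 4·(-1)·e^{-3·0.5} + (-1)·(-2)·e^{-2·0.5} = (-4)·0.223130 + 2·0.367879 = -0.1568.

-0.1568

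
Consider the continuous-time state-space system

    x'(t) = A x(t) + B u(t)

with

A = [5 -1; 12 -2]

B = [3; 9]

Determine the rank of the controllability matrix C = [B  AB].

AB = [[6], [18]]
Controllability matrix C = [B  AB] = [[3, 6], [9, 18]]
Every column of C is a scalar multiple of column 1 = [3, 9] (multipliers 1, 2), so the columns span a one-dimensional space.
C ≠ 0, hence rank(C) = 1.
rank(C) = 1 < n = 2, so the pair (A, B) is not completely controllable.

1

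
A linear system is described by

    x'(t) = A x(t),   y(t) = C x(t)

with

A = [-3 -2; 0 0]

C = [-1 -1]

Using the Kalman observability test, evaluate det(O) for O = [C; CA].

1

CA = [[3, 2]]
Observability matrix O = [C; CA] = [[-1, -1], [3, 2]]
det(O) = (-1)·2 - (-1)·3 = -2 - (-3) = 1
Since det(O) ≠ 0, rank(O) = 2 and the system is completely observable.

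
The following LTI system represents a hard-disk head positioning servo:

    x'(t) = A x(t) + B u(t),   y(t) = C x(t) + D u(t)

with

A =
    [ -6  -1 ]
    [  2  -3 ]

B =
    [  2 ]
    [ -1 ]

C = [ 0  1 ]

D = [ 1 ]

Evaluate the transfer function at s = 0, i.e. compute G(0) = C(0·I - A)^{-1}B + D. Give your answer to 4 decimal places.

G(0) = C(-A)^{-1}B + D = -C A^{-1} B + D.
det A = 20, so A^{-1} = (1/20)·adj(A) = [[-3/20, 1/20], [-1/10, -3/10]]
A^{-1} B = [-7/20, 1/10]^T
C A^{-1} B = 1/10
G(0) = D - C A^{-1} B = 1 - (1/10) = 9/10 ≈ 0.9000

0.9000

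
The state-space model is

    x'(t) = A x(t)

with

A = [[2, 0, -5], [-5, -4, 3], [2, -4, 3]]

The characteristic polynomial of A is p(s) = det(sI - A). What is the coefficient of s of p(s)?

8

Expand det(sI - A) for the 3×3 matrix.
p(s) = s^3 - s^2 + 8s + 140.
(Check: constant term = det(-A) = (-1)^3 det A = 140; coefficient of s^2 = -tr A = -1.)
The coefficient of s is 8.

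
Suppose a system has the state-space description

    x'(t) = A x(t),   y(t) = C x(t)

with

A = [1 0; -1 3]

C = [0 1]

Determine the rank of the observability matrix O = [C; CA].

2

CA = [[-1, 3]]
Observability matrix O = [C; CA] = [[0, 1], [-1, 3]]
det(O) = 0·3 - 1·(-1) = 0 - (-1) = 1 ≠ 0, so rank(O) = 2.
rank(O) = 2 = n, so the pair (A, C) is completely observable.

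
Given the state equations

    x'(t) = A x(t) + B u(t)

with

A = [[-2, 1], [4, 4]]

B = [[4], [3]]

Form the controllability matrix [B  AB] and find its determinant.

127

AB = [[-5], [28]]
Controllability matrix C = [B  AB] = [[4, -5], [3, 28]]
det(C) = 4·28 - (-5)·3 = 112 - (-15) = 127
Since det(C) ≠ 0, rank(C) = 2 and the system is completely controllable.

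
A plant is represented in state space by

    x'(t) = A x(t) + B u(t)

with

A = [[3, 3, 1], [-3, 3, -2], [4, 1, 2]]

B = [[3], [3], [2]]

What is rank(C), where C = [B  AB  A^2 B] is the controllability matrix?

AB = [[20], [-4], [19]]
A^2B = [[67], [-110], [114]]
Controllability matrix C = [B  AB  A^2B] = [[3, 20, 67], [3, -4, -110], [2, 19, 114]]
det(C) = 3·((-4)·114 - (-110)·19) - 20·(3·114 - (-110)·2) + 67·(3·19 - (-4)·2) = 3·1634 - 20·562 + 67·65 = -1983 ≠ 0, so rank(C) = 3.
rank(C) = 3 = n, so the pair (A, B) is completely controllable.

3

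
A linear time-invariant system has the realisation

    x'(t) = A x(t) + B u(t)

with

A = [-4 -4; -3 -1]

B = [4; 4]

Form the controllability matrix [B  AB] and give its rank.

2

AB = [[-32], [-16]]
Controllability matrix C = [B  AB] = [[4, -32], [4, -16]]
det(C) = 4·(-16) - (-32)·4 = -64 - (-128) = 64 ≠ 0, so rank(C) = 2.
rank(C) = 2 = n, so the pair (A, B) is completely controllable.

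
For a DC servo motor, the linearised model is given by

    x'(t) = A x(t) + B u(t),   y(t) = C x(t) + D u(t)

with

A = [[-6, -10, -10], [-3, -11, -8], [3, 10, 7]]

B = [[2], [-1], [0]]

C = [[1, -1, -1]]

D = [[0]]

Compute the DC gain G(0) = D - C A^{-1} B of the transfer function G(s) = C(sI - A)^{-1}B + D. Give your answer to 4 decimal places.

G(0) = C(-A)^{-1}B + D = -C A^{-1} B + D.
det A = -18, so A^{-1} = (1/-18)·adj(A) = [[-1/6, 5/3, 5/3], [1/6, 2/3, 1], [-1/6, -5/3, -2]]
A^{-1} B = [-2, -1/3, 4/3]^T
C A^{-1} B = -3
G(0) = D - C A^{-1} B = 0 - (-3) = 3

3.0000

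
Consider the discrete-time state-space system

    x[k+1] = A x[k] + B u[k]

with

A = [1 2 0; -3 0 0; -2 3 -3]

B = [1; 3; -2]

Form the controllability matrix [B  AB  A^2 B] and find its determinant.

AB = [[7], [-3], [13]]
A^2B = [[1], [-21], [-62]]
Controllability matrix C = [B  AB  A^2B] = [[1, 7, 1], [3, -3, -21], [-2, 13, -62]]
Expanding along the first row, det(C) = 1·((-3)·(-62) - (-21)·13) - 7·(3·(-62) - (-21)·(-2)) + 1·(3·13 - (-3)·(-2)) = 1·459 - 7·(-228) + 1·33 = 2088
Since det(C) ≠ 0, rank(C) = 3 and the system is completely controllable.

2088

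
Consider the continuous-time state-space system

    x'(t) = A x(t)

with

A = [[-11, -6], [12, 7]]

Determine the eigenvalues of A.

det(sI - A) = s^2 - (tr A)s + det A, with tr A = (-11) + 7 = -4 and det A = (-11)·7 - (-6)·12 = -77 - (-72) = -5.
So p(s) = det(sI - A) = s^2 + 4s - 5.
Factor s^2 + 4s - 5: two numbers with sum -4 and product -5 are 1 and -5, so s^2 + 4s - 5 = (s - 1)(s + 5).
Hence p(s) = (s - 1) (s + 5), with roots -5, 1.
At least one eigenvalue has non-negative real part, so the system is not asymptotically stable.

-5, 1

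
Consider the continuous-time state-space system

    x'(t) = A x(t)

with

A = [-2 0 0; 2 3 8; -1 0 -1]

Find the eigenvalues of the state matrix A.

det(sI - A) = s^3 - (tr A)s^2 + (M11 + M22 + M33)s - det A, where Mii is the 2×2 principal minor of A obtained by deleting row i and column i.
tr A = (-2) + 3 + (-1) = 0; M11 = 3·(-1) - 8·0 = -3 - 0 = -3; M22 = (-2)·(-1) - 0·(-1) = 2 - 0 = 2; M33 = (-2)·3 - 0·2 = -6 - 0 = -6; sum of minors = -7.
det A = (-2)·(3·(-1) - 8·0) - 0·(2·(-1) - 8·(-1)) + 0·(2·0 - 3·(-1)) = (-2)·(-3) - 0·6 + 0·3 = 6.
So p(s) = det(sI - A) = s^3 - 7s - 6.
Rational-root test: any integer root divides -6. Testing small divisors, s = -1 works: p(-1) = -1 + 0 + 7 + (-6) = 0, so (s + 1) is a factor.
Dividing, p(s) = (s + 1)(s^2 - s - 6).
Factor s^2 - s - 6: two numbers with sum 1 and product -6 are 3 and -2, so s^2 - s - 6 = (s - 3)(s + 2).
Hence p(s) = (s - 3) (s + 1) (s + 2), with roots -2, -1, 3.
At least one eigenvalue has non-negative real part, so the system is not asymptotically stable.

-2, -1, 3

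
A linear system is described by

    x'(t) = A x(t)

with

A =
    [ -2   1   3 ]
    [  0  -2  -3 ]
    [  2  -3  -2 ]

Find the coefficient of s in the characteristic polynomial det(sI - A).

Expand det(sI - A) for the 3×3 matrix.
p(s) = s^3 + 6s^2 - 3s - 16.
(Check: constant term = det(-A) = (-1)^3 det A = -16; coefficient of s^2 = -tr A = 6.)
The coefficient of s is -3.

-3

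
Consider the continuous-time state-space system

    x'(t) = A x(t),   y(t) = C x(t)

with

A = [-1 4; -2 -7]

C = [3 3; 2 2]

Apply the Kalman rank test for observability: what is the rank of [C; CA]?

1

CA = [[-9, -9], [-6, -6]]
Observability matrix O = [C; CA] = [[3, 3], [2, 2], [-9, -9], [-6, -6]]
Every row of O is a scalar multiple of row 1 = [3, 3] (multipliers 1, 2/3, -3, -2), so the rows span a one-dimensional space.
O ≠ 0, hence rank(O) = 1.
rank(O) = 1 < n = 2, so the pair (A, C) is not completely observable.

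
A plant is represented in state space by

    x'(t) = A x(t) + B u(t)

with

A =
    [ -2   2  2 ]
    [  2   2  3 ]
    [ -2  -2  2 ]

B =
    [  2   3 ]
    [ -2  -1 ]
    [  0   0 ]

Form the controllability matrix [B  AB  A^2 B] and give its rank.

3

AB = [[-8, -8], [0, 4], [0, -4]]
A^2B = [[16, 16], [-16, -20], [16, 0]]
Controllability matrix C = [B  AB  A^2B] = [[2, 3, -8, -8, 16, 16], [-2, -1, 0, 4, -16, -20], [0, 0, 0, -4, 16, 0]]
Take the 3×3 submatrix of C formed by columns 1, 2, 4: [[2, 3, -8], [-2, -1, 4], [0, 0, -4]]. Its determinant is 2·((-1)·(-4) - 4·0) - 3·((-2)·(-4) - 4·0) + (-8)·((-2)·0 - (-1)·0) = 2·4 - 3·8 + (-8)·0 = -16 ≠ 0.
So rank(C) ≥ 3; since C has 3 rows, rank(C) = 3.
rank(C) = 3 = n, so the pair (A, B) is completely controllable.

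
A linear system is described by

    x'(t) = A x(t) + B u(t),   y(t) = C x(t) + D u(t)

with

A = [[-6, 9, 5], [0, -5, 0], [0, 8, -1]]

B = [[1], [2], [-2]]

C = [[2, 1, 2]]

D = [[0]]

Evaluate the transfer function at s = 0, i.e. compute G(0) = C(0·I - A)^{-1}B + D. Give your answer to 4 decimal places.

G(0) = C(-A)^{-1}B + D = -C A^{-1} B + D.
det A = -30, so A^{-1} = (1/-30)·adj(A) = [[-1/6, -49/30, -5/6], [0, -1/5, 0], [0, -8/5, -1]]
A^{-1} B = [-53/30, -2/5, -6/5]^T
C A^{-1} B = -19/3
G(0) = D - C A^{-1} B = 0 - (-19/3) = 19/3 ≈ 6.3333

6.3333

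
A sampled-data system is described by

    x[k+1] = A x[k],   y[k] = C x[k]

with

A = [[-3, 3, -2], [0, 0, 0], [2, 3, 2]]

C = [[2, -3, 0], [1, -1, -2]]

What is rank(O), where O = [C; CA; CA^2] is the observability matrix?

CA = [[-6, 6, -4], [-7, -3, -6]]
CA^2 = [[10, -30, 4], [9, -39, 2]]
Observability matrix O = [C; CA; CA^2] = [[2, -3, 0], [1, -1, -2], [-6, 6, -4], [-7, -3, -6], [10, -30, 4], [9, -39, 2]]
Take the 3×3 submatrix of O formed by rows 1, 2, 3: [[2, -3, 0], [1, -1, -2], [-6, 6, -4]]. Its determinant is 2·((-1)·(-4) - (-2)·6) - (-3)·(1·(-4) - (-2)·(-6)) + 0·(1·6 - (-1)·(-6)) = 2·16 - (-3)·(-16) + 0·0 = -16 ≠ 0.
So rank(O) ≥ 3; since O has 3 columns, rank(O) = 3.
rank(O) = 3 = n, so the pair (A, C) is completely observable.

3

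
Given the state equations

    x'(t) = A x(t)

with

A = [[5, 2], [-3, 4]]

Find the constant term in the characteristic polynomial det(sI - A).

For a 2×2 matrix, det(sI - A) = s^2 - (tr A)s + det A.
tr A = 9, det A = 26.
So p(s) = s^2 - 9s + 26.
The constant term is 26.

26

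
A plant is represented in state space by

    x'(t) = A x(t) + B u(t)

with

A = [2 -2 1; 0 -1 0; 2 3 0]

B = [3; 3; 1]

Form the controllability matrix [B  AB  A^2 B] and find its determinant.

1056

AB = [[1], [-3], [15]]
A^2B = [[23], [3], [-7]]
Controllability matrix C = [B  AB  A^2B] = [[3, 1, 23], [3, -3, 3], [1, 15, -7]]
Expanding along the first row, det(C) = 3·((-3)·(-7) - 3·15) - 1·(3·(-7) - 3·1) + 23·(3·15 - (-3)·1) = 3·(-24) - 1·(-24) + 23·48 = 1056
Since det(C) ≠ 0, rank(C) = 3 and the system is completely controllable.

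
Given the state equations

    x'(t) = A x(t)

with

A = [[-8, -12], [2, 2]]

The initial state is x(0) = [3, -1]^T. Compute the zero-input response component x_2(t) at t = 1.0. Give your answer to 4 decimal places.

det(sI - A) = s^2 - (tr A)s + det A, with tr A = (-8) + 2 = -6 and det A = (-8)·2 - (-12)·2 = -16 - (-24) = 8.
So p(s) = det(sI - A) = s^2 + 6s + 8.
Factor s^2 + 6s + 8: two numbers with sum -6 and product 8 are -2 and -4, so s^2 + 6s + 8 = (s + 2)(s + 4).
Hence p(s) = (s + 2) (s + 4), with roots -4, -2.
The eigenvalues -4, -2 are distinct and real, so A is diagonalisable and x(t) = e^{At} x(0) = V diag(e^{λ_i t}) V^{-1} x(0), where the columns of V are the eigenvectors.
λ = -4: A - (-4)I = [[-4, -12], [2, 6]]. Row 1 gives (-4)·v1 + (-12)·v2 = 0, so take v_1 = [3, -1]^T.
λ = -2: A - (-2)I = [[-6, -12], [2, 4]]. Row 1 gives (-6)·v1 + (-12)·v2 = 0, so take v_2 = [-2, 1]^T.
V = [v_1 v_2] = [[3, -2], [-1, 1]] has det V = 1, so V^{-1} = adj(V)/det V = [[1, 2], [1, 3]].
Modal coordinates z(0) = V^{-1} x(0): 1·3 + 2·(-1) = 1; 1·3 + 3·(-1) = 0; so z(0) = [1, 0]^T.
x_2(t) = Σ_i (v_i)_2 · z_i(0) · e^{λ_i t} (row 2 of V times the modal terms).
x_2(1.0) = (-1)·1·e^{-4·1.0} + 1·0·e^{-2·1.0} = (-1)·0.018316 + 0·0.135335 = -0.0183.

-0.0183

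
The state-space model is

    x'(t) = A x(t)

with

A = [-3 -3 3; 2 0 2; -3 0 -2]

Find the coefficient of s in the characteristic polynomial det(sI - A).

21

Expand det(sI - A) for the 3×3 matrix.
p(s) = s^3 + 5s^2 + 21s - 6.
(Check: constant term = det(-A) = (-1)^3 det A = -6; coefficient of s^2 = -tr A = 5.)
The coefficient of s is 21.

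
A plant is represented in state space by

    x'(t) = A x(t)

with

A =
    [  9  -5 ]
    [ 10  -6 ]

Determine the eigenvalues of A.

-1, 4

det(sI - A) = s^2 - (tr A)s + det A, with tr A = 9 + (-6) = 3 and det A = 9·(-6) - (-5)·10 = -54 - (-50) = -4.
So p(s) = det(sI - A) = s^2 - 3s - 4.
Factor s^2 - 3s - 4: two numbers with sum 3 and product -4 are 4 and -1, so s^2 - 3s - 4 = (s - 4)(s + 1).
Hence p(s) = (s - 4) (s + 1), with roots -1, 4.
At least one eigenvalue has non-negative real part, so the system is not asymptotically stable.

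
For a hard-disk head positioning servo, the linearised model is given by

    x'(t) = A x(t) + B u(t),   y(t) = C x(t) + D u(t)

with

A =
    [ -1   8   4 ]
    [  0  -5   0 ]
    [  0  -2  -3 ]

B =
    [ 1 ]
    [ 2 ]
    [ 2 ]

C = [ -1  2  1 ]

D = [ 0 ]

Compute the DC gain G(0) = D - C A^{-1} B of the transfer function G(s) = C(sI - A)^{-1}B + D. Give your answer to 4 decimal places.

G(0) = C(-A)^{-1}B + D = -C A^{-1} B + D.
det A = -15, so A^{-1} = (1/-15)·adj(A) = [[-1, -16/15, -4/3], [0, -1/5, 0], [0, 2/15, -1/3]]
A^{-1} B = [-29/5, -2/5, -2/5]^T
C A^{-1} B = 23/5
G(0) = D - C A^{-1} B = 0 - (23/5) = -23/5 ≈ -4.6000

-4.6000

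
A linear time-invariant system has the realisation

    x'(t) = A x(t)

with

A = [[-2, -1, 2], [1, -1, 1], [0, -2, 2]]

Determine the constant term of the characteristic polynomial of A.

Expand det(sI - A) for the 3×3 matrix.
p(s) = s^3 + s^2 - s + 2.
(Check: constant term = det(-A) = (-1)^3 det A = 2; coefficient of s^2 = -tr A = 1.)
The constant term is 2.

2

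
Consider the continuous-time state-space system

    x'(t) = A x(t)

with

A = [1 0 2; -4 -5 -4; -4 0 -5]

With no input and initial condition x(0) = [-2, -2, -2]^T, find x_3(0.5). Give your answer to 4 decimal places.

det(sI - A) = s^3 - (tr A)s^2 + (M11 + M22 + M33)s - det A, where Mii is the 2×2 principal minor of A obtained by deleting row i and column i.
tr A = 1 + (-5) + (-5) = -9; M11 = (-5)·(-5) - (-4)·0 = 25 - 0 = 25; M22 = 1·(-5) - 2·(-4) = -5 - (-8) = 3; M33 = 1·(-5) - 0·(-4) = -5 - 0 = -5; sum of minors = 23.
det A = 1·((-5)·(-5) - (-4)·0) - 0·((-4)·(-5) - (-4)·(-4)) + 2·((-4)·0 - (-5)·(-4)) = 1·25 - 0·4 + 2·(-20) = -15.
So p(s) = det(sI - A) = s^3 + 9s^2 + 23s + 15.
Rational-root test: any integer root divides 15. Testing small divisors, s = -1 works: p(-1) = -1 + 9 + (-23) + 15 = 0, so (s + 1) is a factor.
Dividing, p(s) = (s + 1)(s^2 + 8s + 15).
Factor s^2 + 8s + 15: two numbers with sum -8 and product 15 are -3 and -5, so s^2 + 8s + 15 = (s + 3)(s + 5).
Hence p(s) = (s + 1) (s + 3) (s + 5), with roots -5, -3, -1.
The eigenvalues -5, -3, -1 are distinct and real, so A is diagonalisable and x(t) = e^{At} x(0) = V diag(e^{λ_i t}) V^{-1} x(0), where the columns of V are the eigenvectors.
λ = -5: A - (-5)I = [[6, 0, 2], [-4, 0, -4], [-4, 0, 0]]. v must be orthogonal to every row; (row 1) × (row 2) = [0, 16, 0], so take v_1 = [0, 1, 0]^T.
λ = -3: A - (-3)I = [[4, 0, 2], [-4, -2, -4], [-4, 0, -2]]. v must be orthogonal to every row; (row 1) × (row 2) = [4, 8, -8], so take v_2 = [-1, -2, 2]^T.
λ = -1: A - (-1)I = [[2, 0, 2], [-4, -4, -4], [-4, 0, -4]]. v must be orthogonal to every row; (row 1) × (row 2) = [8, 0, -8], so take v_3 = [-1, 0, 1]^T.
V = [v_1 v_2 v_3] = [[0, -1, -1], [1, -2, 0], [0, 2, 1]] has det V = -1, so V^{-1} = adj(V)/det V = [[2, 1, 2], [1, 0, 1], [-2, 0, -1]].
Modal coordinates z(0) = V^{-1} x(0): 2·(-2) + 1·(-2) + 2·(-2) = -10; 1·(-2) + 0·(-2) + 1·(-2) = -4; (-2)·(-2) + 0·(-2) + (-1)·(-2) = 6; so z(0) = [-10, -4, 6]^T.
x_3(t) = Σ_i (v_i)_3 · z_i(0) · e^{λ_i t} (row 3 of V times the modal terms).
x_3(0.5) = 0·(-10)·e^{-5·0.5} + 2·(-4)·e^{-3·0.5} + 1·6·e^{-1·0.5} = 0·0.082085 + (-8)·0.223130 + 6·0.606531 = 1.8541.

1.8541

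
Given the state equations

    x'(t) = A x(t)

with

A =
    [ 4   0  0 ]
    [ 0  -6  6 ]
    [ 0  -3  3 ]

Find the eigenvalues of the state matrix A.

-3, 0, 4

det(sI - A) = s^3 - (tr A)s^2 + (M11 + M22 + M33)s - det A, where Mii is the 2×2 principal minor of A obtained by deleting row i and column i.
tr A = 4 + (-6) + 3 = 1; M11 = (-6)·3 - 6·(-3) = -18 - (-18) = 0; M22 = 4·3 - 0·0 = 12 - 0 = 12; M33 = 4·(-6) - 0·0 = -24 - 0 = -24; sum of minors = -12.
det A = 4·((-6)·3 - 6·(-3)) - 0·(0·3 - 6·0) + 0·(0·(-3) - (-6)·0) = 4·0 - 0·0 + 0·0 = 0.
So p(s) = det(sI - A) = s^3 - s^2 - 12s.
The constant term is 0, so p(s) = s(s^2 - s - 12).
Factor s^2 - s - 12: two numbers with sum 1 and product -12 are 4 and -3, so s^2 - s - 12 = (s - 4)(s + 3).
Hence p(s) = s (s - 4) (s + 3), with roots -3, 0, 4.
At least one eigenvalue has non-negative real part, so the system is not asymptotically stable.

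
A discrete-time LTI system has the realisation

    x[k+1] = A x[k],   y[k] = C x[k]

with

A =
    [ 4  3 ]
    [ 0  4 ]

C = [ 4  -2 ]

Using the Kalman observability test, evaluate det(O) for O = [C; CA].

48

CA = [[16, 4]]
Observability matrix O = [C; CA] = [[4, -2], [16, 4]]
det(O) = 4·4 - (-2)·16 = 16 - (-32) = 48
Since det(O) ≠ 0, rank(O) = 2 and the system is completely observable.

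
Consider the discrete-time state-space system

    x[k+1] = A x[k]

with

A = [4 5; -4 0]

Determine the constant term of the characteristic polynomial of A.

For a 2×2 matrix, det(zI - A) = z^2 - (tr A)z + det A.
tr A = 4, det A = 20.
So p(z) = z^2 - 4z + 20.
The constant term is 20.

20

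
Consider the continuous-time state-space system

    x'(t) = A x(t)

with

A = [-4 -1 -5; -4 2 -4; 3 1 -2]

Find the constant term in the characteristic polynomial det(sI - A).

-70

Expand det(sI - A) for the 3×3 matrix.
p(s) = s^3 + 4s^2 + 11s - 70.
(Check: constant term = det(-A) = (-1)^3 det A = -70; coefficient of s^2 = -tr A = 4.)
The constant term is -70.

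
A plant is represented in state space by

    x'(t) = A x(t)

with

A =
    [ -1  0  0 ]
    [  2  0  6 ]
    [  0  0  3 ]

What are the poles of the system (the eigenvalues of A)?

det(sI - A) = s^3 - (tr A)s^2 + (M11 + M22 + M33)s - det A, where Mii is the 2×2 principal minor of A obtained by deleting row i and column i.
tr A = (-1) + 0 + 3 = 2; M11 = 0·3 - 6·0 = 0 - 0 = 0; M22 = (-1)·3 - 0·0 = -3 - 0 = -3; M33 = (-1)·0 - 0·2 = 0 - 0 = 0; sum of minors = -3.
det A = (-1)·(0·3 - 6·0) - 0·(2·3 - 6·0) + 0·(2·0 - 0·0) = (-1)·0 - 0·6 + 0·0 = 0.
So p(s) = det(sI - A) = s^3 - 2s^2 - 3s.
The constant term is 0, so p(s) = s(s^2 - 2s - 3).
Factor s^2 - 2s - 3: two numbers with sum 2 and product -3 are 3 and -1, so s^2 - 2s - 3 = (s - 3)(s + 1).
Hence p(s) = s (s - 3) (s + 1), with roots -1, 0, 3.
At least one eigenvalue has non-negative real part, so the system is not asymptotically stable.

-1, 0, 3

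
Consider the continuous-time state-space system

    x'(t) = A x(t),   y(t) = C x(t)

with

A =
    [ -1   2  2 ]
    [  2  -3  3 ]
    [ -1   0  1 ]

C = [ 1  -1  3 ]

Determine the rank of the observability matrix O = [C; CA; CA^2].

CA = [[-6, 5, 2]]
CA^2 = [[14, -27, 5]]
Observability matrix O = [C; CA; CA^2] = [[1, -1, 3], [-6, 5, 2], [14, -27, 5]]
det(O) = 1·(5·5 - 2·(-27)) - (-1)·((-6)·5 - 2·14) + 3·((-6)·(-27) - 5·14) = 1·79 - (-1)·(-58) + 3·92 = 297 ≠ 0, so rank(O) = 3.
rank(O) = 3 = n, so the pair (A, C) is completely observable.

3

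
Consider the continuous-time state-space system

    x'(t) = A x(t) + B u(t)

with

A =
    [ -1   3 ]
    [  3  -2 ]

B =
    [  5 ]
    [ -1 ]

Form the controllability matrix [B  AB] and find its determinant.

77

AB = [[-8], [17]]
Controllability matrix C = [B  AB] = [[5, -8], [-1, 17]]
det(C) = 5·17 - (-8)·(-1) = 85 - 8 = 77
Since det(C) ≠ 0, rank(C) = 2 and the system is completely controllable.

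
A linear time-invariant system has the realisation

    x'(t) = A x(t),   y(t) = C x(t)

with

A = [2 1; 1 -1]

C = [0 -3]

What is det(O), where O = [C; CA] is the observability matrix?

-9

CA = [[-3, 3]]
Observability matrix O = [C; CA] = [[0, -3], [-3, 3]]
det(O) = 0·3 - (-3)·(-3) = 0 - 9 = -9
Since det(O) ≠ 0, rank(O) = 2 and the system is completely observable.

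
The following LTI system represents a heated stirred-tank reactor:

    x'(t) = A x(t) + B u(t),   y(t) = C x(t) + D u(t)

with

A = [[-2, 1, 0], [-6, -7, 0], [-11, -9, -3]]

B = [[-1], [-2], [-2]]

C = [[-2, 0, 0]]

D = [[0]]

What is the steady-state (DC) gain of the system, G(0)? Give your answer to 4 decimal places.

G(0) = C(-A)^{-1}B + D = -C A^{-1} B + D.
det A = -60, so A^{-1} = (1/-60)·adj(A) = [[-7/20, -1/20, 0], [3/10, -1/10, 0], [23/60, 29/60, -1/3]]
A^{-1} B = [9/20, -1/10, -41/60]^T
C A^{-1} B = -9/10
G(0) = D - C A^{-1} B = 0 - (-9/10) = 9/10 ≈ 0.9000

0.9000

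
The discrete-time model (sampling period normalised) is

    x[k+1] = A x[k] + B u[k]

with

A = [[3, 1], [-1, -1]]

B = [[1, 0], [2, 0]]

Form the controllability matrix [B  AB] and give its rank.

AB = [[5, 0], [-3, 0]]
Controllability matrix C = [B  AB] = [[1, 0, 5, 0], [2, 0, -3, 0]]
Take the 2×2 submatrix of C formed by columns 1, 3: [[1, 5], [2, -3]]. Its determinant is 1·(-3) - 5·2 = -3 - 10 = -13 ≠ 0.
So rank(C) ≥ 2; since C has 2 rows, rank(C) = 2.
rank(C) = 2 = n, so the pair (A, B) is completely controllable.

2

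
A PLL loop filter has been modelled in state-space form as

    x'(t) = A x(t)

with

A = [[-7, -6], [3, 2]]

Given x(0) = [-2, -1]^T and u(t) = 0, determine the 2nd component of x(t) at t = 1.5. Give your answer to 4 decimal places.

-0.8851

det(sI - A) = s^2 - (tr A)s + det A, with tr A = (-7) + 2 = -5 and det A = (-7)·2 - (-6)·3 = -14 - (-18) = 4.
So p(s) = det(sI - A) = s^2 + 5s + 4.
Factor s^2 + 5s + 4: two numbers with sum -5 and product 4 are -1 and -4, so s^2 + 5s + 4 = (s + 1)(s + 4).
Hence p(s) = (s + 1) (s + 4), with roots -4, -1.
The eigenvalues -4, -1 are distinct and real, so A is diagonalisable and x(t) = e^{At} x(0) = V diag(e^{λ_i t}) V^{-1} x(0), where the columns of V are the eigenvectors.
λ = -4: A - (-4)I = [[-3, -6], [3, 6]]. Row 1 gives (-3)·v1 + (-6)·v2 = 0, so take v_1 = [-2, 1]^T.
λ = -1: A - (-1)I = [[-6, -6], [3, 3]]. Row 1 gives (-6)·v1 + (-6)·v2 = 0, so take v_2 = [-1, 1]^T.
V = [v_1 v_2] = [[-2, -1], [1, 1]] has det V = -1, so V^{-1} = adj(V)/det V = [[-1, -1], [1, 2]].
Modal coordinates z(0) = V^{-1} x(0): (-1)·(-2) + (-1)·(-1) = 3; 1·(-2) + 2·(-1) = -4; so z(0) = [3, -4]^T.
x_2(t) = Σ_i (v_i)_2 · z_i(0) · e^{λ_i t} (row 2 of V times the modal terms).
x_2(1.5) = 1·3·e^{-4·1.5} + 1·(-4)·e^{-1·1.5} = 3·0.002479 + (-4)·0.223130 = -0.8851.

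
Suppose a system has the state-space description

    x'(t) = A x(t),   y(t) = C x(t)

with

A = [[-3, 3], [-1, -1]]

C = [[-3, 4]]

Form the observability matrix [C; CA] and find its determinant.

19

CA = [[5, -13]]
Observability matrix O = [C; CA] = [[-3, 4], [5, -13]]
det(O) = (-3)·(-13) - 4·5 = 39 - 20 = 19
Since det(O) ≠ 0, rank(O) = 2 and the system is completely observable.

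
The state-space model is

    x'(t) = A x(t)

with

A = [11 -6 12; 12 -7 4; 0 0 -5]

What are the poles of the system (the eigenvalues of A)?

-5, -1, 5

det(sI - A) = s^3 - (tr A)s^2 + (M11 + M22 + M33)s - det A, where Mii is the 2×2 principal minor of A obtained by deleting row i and column i.
tr A = 11 + (-7) + (-5) = -1; M11 = (-7)·(-5) - 4·0 = 35 - 0 = 35; M22 = 11·(-5) - 12·0 = -55 - 0 = -55; M33 = 11·(-7) - (-6)·12 = -77 - (-72) = -5; sum of minors = -25.
det A = 11·((-7)·(-5) - 4·0) - (-6)·(12·(-5) - 4·0) + 12·(12·0 - (-7)·0) = 11·35 - (-6)·(-60) + 12·0 = 25.
So p(s) = det(sI - A) = s^3 + s^2 - 25s - 25.
Rational-root test: any integer root divides -25. Testing small divisors, s = -1 works: p(-1) = -1 + 1 + 25 + (-25) = 0, so (s + 1) is a factor.
Dividing, p(s) = (s + 1)(s^2 - 25).
Factor s^2 - 25: two numbers with sum 0 and product -25 are 5 and -5, so s^2 - 25 = (s - 5)(s + 5).
Hence p(s) = (s - 5) (s + 1) (s + 5), with roots -5, -1, 5.
At least one eigenvalue has non-negative real part, so the system is not asymptotically stable.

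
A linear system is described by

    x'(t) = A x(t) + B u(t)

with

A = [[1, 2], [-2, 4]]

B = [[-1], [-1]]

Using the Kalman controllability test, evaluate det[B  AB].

AB = [[-3], [-2]]
Controllability matrix C = [B  AB] = [[-1, -3], [-1, -2]]
det(C) = (-1)·(-2) - (-3)·(-1) = 2 - 3 = -1
Since det(C) ≠ 0, rank(C) = 2 and the system is completely controllable.

-1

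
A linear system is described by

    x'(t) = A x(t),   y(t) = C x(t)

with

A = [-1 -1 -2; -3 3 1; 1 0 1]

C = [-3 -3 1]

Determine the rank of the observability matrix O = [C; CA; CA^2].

CA = [[13, -6, 4]]
CA^2 = [[9, -31, -28]]
Observability matrix O = [C; CA; CA^2] = [[-3, -3, 1], [13, -6, 4], [9, -31, -28]]
det(O) = (-3)·((-6)·(-28) - 4·(-31)) - (-3)·(13·(-28) - 4·9) + 1·(13·(-31) - (-6)·9) = (-3)·292 - (-3)·(-400) + 1·(-349) = -2425 ≠ 0, so rank(O) = 3.
rank(O) = 3 = n, so the pair (A, C) is completely observable.

3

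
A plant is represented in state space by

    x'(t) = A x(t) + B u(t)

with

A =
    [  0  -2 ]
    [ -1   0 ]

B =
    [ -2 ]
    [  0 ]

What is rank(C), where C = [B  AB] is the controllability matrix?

AB = [[0], [2]]
Controllability matrix C = [B  AB] = [[-2, 0], [0, 2]]
det(C) = (-2)·2 - 0·0 = -4 - 0 = -4 ≠ 0, so rank(C) = 2.
rank(C) = 2 = n, so the pair (A, B) is completely controllable.

2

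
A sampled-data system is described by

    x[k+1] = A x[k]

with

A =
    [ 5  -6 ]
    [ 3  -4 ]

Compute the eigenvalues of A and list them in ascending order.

det(zI - A) = z^2 - (tr A)z + det A, with tr A = 5 + (-4) = 1 and det A = 5·(-4) - (-6)·3 = -20 - (-18) = -2.
So p(z) = det(zI - A) = z^2 - z - 2.
Factor z^2 - z - 2: two numbers with sum 1 and product -2 are 2 and -1, so z^2 - z - 2 = (z - 2)(z + 1).
Hence p(z) = (z - 2) (z + 1), with roots -1, 2.

-1, 2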